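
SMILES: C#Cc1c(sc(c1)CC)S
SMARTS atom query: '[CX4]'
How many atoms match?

2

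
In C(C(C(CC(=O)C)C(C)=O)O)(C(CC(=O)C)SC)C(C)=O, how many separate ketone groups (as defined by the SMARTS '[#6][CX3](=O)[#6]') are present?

4

[#6][CX3](=O)[#6] is the SMARTS for a ketone: a carbonyl carbon (no H) flanked by two carbons.
The molecule carries 4 separate instances of an acetyl/ketone group (-C(=O)CH3) meeting every constraint; each maps to a distinct set of atoms, giving 4 matches.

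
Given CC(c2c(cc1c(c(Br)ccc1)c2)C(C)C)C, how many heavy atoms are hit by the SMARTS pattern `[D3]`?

7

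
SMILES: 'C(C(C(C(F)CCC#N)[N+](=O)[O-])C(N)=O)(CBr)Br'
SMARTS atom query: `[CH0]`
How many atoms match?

2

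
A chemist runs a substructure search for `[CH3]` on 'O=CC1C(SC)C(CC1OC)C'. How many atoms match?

The query [CH3] means: aliphatic carbon with exactly three hydrogens.
Check the 12 heavy atoms by environment: 5× C (H1) → no; 1× C (H2) → no; 2× O (H0) → no; 3× C (H3) → match; 1× S (H0) → no.
That gives 3 matching atoms.

3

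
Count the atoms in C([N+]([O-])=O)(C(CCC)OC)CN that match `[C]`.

7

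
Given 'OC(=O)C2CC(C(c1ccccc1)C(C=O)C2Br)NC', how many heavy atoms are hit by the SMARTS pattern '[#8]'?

The query [#8] means: #8 matches any oxygen atom.
Check the 20 heavy atoms by environment: 9× C → no; 3× O → match; 1× Br → no; 6× c (aromatic) → no; 1× N → no.
That gives 3 matching atoms.

3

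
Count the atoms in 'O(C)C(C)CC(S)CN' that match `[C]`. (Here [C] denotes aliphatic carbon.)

6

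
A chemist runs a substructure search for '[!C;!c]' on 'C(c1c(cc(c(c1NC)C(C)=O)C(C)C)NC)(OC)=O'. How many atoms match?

5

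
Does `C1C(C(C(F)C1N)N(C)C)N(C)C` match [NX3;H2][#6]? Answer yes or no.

The pattern [NX3;H2][#6] describes a trivalent nitrogen with two H attached to carbon — a primary amine.
The molecule carries a primary amino group (-NH2), whose atoms satisfy every constraint of the query, so the pattern matches.

Yes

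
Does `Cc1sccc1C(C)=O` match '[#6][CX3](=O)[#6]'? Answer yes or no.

The pattern [#6][CX3](=O)[#6] describes a carbonyl carbon (no H) flanked by two carbons — a ketone.
The molecule carries an acetyl/ketone group (-C(=O)CH3), whose atoms satisfy every constraint of the query, so the pattern matches.

Yes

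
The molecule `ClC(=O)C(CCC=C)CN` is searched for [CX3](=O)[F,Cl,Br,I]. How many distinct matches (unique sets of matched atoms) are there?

1

[CX3](=O)[F,Cl,Br,I] is the SMARTS for an acyl halide: a carbonyl carbon bonded to a halogen.
Exactly one fragment in the molecule meets all constraints, giving 1 match.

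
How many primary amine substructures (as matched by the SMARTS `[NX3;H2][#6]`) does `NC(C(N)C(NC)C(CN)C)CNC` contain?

[NX3;H2][#6] is the SMARTS for a primary amine: a trivalent nitrogen with two H attached to carbon.
The molecule carries 3 separate instances of a primary amino group (-NH2) meeting every constraint; each maps to a distinct set of atoms, giving 3 matches.

3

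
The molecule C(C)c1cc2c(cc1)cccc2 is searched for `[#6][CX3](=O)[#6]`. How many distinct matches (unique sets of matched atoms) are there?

0

[#6][CX3](=O)[#6] is the SMARTS for a ketone: a carbonyl carbon (no H) flanked by two carbons.
No fragment in the molecule satisfies every constraint, giving 0 matches.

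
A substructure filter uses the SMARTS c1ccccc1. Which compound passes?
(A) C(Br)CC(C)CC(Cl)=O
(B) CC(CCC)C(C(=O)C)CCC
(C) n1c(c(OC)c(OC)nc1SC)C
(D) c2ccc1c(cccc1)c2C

c1ccccc1 describes six aromatic carbons in a ring (a benzene ring).
(A) has a methyl group (-CH3) but no six-membered all-carbon aromatic ring is present.
(B) has a methyl group (-CH3) but no six-membered all-carbon aromatic ring is present.
(C) has a methyl group (-CH3) but no six-membered all-carbon aromatic ring is present.
(D) contains the required atom environment, so the pattern matches.
So the answer is (D).

D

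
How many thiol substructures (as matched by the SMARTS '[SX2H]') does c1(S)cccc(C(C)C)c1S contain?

[SX2H] is the SMARTS for a thiol: an aliphatic sulfur with two connections, one being H.
The molecule carries 2 separate instances of a thiol (-SH) meeting every constraint; each maps to a distinct set of atoms, giving 2 matches.

2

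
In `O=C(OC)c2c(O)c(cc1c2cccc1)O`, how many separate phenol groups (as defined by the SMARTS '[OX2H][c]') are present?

2

[OX2H][c] is the SMARTS for a phenol: a hydroxyl oxygen attached to an aromatic carbon.
The molecule carries 2 separate instances of a hydroxyl group (-OH) meeting every constraint; each maps to a distinct set of atoms, giving 2 matches.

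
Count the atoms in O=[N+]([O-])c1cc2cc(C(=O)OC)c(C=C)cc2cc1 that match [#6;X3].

The query [#6;X3] means: any carbon (aromatic or not) with three total connections.
Check the 19 heavy atoms by environment: 10× c (aromatic, X3) → match; 3× C (X3) → match; 2× O (X1) → no; 1× O (X2) → no; 1× C (X4) → no; 1× N (charge +1, X3) → no; 1× O (charge -1, X1) → no.
Summing the matching environments: 10 + 3 = 13 matching atoms.

13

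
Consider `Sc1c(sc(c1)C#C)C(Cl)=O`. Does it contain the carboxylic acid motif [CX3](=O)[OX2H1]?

No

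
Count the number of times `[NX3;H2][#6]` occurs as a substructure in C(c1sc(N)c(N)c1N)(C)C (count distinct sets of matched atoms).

[NX3;H2][#6] is the SMARTS for a primary amine: a trivalent nitrogen with two H attached to carbon.
The molecule carries 3 separate instances of a primary amino group (-NH2) meeting every constraint; each maps to a distinct set of atoms, giving 3 matches.

3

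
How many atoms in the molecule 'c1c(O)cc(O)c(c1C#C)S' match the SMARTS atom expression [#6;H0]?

The query [#6;H0] means: any carbon with no attached hydrogen.
Check the 11 heavy atoms by environment: 4× c (aromatic, H0) → match; 2× c (aromatic, H1) → no; 2× O (H1) → no; 1× S (H1) → no; 1× C (H0) → match; 1× C (H1) → no.
Summing the matching environments: 4 + 1 = 5 matching atoms.

5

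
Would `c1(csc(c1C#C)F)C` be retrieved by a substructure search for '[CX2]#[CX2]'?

The pattern [CX2]#[CX2] describes a carbon-carbon triple bond — an alkyne.
The molecule carries an ethynyl group (-C#CH), whose atoms satisfy every constraint of the query, so the pattern matches.

Yes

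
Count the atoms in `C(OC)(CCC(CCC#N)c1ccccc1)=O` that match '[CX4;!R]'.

Check the 17 heavy atoms by environment: 6× C (X4, acyclic) → match; 1× C (X2, acyclic) → no; 1× N (X1, acyclic) → no; 1× C (X3, acyclic) → no; 1× O (X1, acyclic) → no; 1× O (X2, acyclic) → no; 6× c (aromatic, X3, in 6-ring) → no.
That gives 6 matching atoms.

6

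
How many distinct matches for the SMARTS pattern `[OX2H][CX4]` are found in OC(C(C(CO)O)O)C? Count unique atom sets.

4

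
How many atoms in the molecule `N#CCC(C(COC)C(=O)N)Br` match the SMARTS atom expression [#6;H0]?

2

Check the 12 heavy atoms by environment: 2× C (H2) → no; 2× C (H1) → no; 1× Br (H0) → no; 2× C (H0) → match; 1× N (H0) → no; 2× O (H0) → no; 1× N (H2) → no; 1× C (H3) → no.
That gives 2 matching atoms.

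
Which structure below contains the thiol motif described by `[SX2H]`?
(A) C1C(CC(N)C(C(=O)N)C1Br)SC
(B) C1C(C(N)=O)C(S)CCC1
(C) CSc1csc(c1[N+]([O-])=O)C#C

B

[SX2H] describes an aliphatic sulfur with two connections, one being H (a thiol).
(A) has a methylthio ether (-SCH3) but the sulfur has H0 (bonded to two carbons), not H1.
(B) contains a thiol (-SH), which satisfies every atom and bond constraint.
(C) has a methylthio ether (-SCH3) but the sulfur has H0 (bonded to two carbons), not H1.
So the answer is (B).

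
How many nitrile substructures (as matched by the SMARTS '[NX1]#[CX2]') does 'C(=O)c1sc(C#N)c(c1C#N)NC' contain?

2

[NX1]#[CX2] is the SMARTS for a nitrile: a nitrogen triple-bonded to a two-connected carbon.
The molecule carries 2 separate instances of a nitrile (-C#N) meeting every constraint; each maps to a distinct set of atoms, giving 2 matches.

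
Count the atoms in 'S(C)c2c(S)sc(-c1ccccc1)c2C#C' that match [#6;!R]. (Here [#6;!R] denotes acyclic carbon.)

3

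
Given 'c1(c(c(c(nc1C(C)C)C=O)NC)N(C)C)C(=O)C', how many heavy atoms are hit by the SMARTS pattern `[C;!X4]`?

2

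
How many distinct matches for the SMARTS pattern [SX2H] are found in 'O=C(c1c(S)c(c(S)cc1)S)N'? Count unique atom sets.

3

[SX2H] is the SMARTS for a thiol: an aliphatic sulfur with two connections, one being H.
The molecule carries 3 separate instances of a thiol (-SH) meeting every constraint; each maps to a distinct set of atoms, giving 3 matches.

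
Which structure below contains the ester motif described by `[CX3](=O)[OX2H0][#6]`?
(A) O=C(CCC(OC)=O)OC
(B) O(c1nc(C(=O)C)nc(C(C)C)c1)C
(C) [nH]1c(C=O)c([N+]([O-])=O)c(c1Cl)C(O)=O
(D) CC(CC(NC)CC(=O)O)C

[CX3](=O)[OX2H0][#6] describes a carbonyl carbon bonded to an oxygen that is itself bonded to carbon (no H on that O) (an ester).
(A) contains a methyl-ester group (-C(=O)OCH3), which satisfies every atom and bond constraint.
(B) has a methoxy ether (-OCH3) but the ether oxygen is not adjacent to a C=O carbon.
(C) has a carboxylic acid group (-C(=O)OH) but the singly-bonded O carries H (OX2H1, not H0).
(D) has a carboxylic acid group (-C(=O)OH) but the singly-bonded O carries H (OX2H1, not H0).
So the answer is (A).

A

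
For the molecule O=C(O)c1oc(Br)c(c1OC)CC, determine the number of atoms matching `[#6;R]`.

4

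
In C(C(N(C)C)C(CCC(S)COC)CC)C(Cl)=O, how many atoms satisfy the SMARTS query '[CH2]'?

5

The query [CH2] means: aliphatic carbon with exactly two hydrogens.
Check the 18 heavy atoms by environment: 5× C (H2) → match; 3× C (H1) → no; 1× S (H1) → no; 1× N (H0) → no; 4× C (H3) → no; 1× C (H0) → no; 2× O (H0) → no; 1× Cl (H0) → no.
That gives 5 matching atoms.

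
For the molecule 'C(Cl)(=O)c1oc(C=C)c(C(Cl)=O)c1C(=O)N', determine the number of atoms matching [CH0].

3

The query [CH0] means: aliphatic carbon with no attached hydrogen.
Check the 16 heavy atoms by environment: 1× o (aromatic, H0) → no; 4× c (aromatic, H0) → no; 1× C (H1) → no; 1× C (H2) → no; 3× C (H0) → match; 3× O (H0) → no; 2× Cl (H0) → no; 1× N (H2) → no.
That gives 3 matching atoms.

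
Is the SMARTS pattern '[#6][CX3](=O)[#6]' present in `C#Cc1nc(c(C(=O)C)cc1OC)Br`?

The pattern [#6][CX3](=O)[#6] describes a carbonyl carbon (no H) flanked by two carbons — a ketone.
The molecule carries an acetyl/ketone group (-C(=O)CH3), whose atoms satisfy every constraint of the query, so the pattern matches.

Yes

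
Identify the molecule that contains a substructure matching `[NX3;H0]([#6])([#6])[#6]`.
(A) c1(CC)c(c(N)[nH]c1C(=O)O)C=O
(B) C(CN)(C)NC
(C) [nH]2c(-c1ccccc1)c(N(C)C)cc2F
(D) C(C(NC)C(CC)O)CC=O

C

[NX3;H0]([#6])([#6])[#6] describes a trivalent nitrogen with no H, bonded to three carbons (a tertiary amine).
(A) has a primary amino group (-NH2) but the nitrogen has H2, not H0 with three carbons.
(B) has a primary amino group (-NH2) but the nitrogen has H2, not H0 with three carbons.
(C) contains a dimethylamino group (-N(CH3)2), which satisfies every atom and bond constraint.
(D) has an N-methylamino group (-NHCH3) but the nitrogen still has one H (H1), not H0.
So the answer is (C).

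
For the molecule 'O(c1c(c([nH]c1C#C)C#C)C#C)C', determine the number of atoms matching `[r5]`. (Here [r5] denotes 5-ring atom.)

Check the 13 heavy atoms by environment: 1× n (aromatic, in 5-ring) → match; 4× c (aromatic, in 5-ring) → match; 7× C (acyclic) → no; 1× O (acyclic) → no.
Summing the matching environments: 1 + 4 = 5 matching atoms.

5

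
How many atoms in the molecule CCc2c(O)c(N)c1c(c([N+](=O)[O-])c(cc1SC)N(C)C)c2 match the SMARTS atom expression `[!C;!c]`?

7

The query [!C;!c] means: neither aliphatic nor aromatic carbon — same as [!#6].
Check the 22 heavy atoms by environment: 10× c (aromatic) → no; 2× O → match; 5× C → no; 2× N → match; 1× N (charge +1) → match; 1× O (charge -1) → match; 1× S → match.
Summing the matching environments: 2 + 2 + 1 + 1 + 1 = 7 matching atoms.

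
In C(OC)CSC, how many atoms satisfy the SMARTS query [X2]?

2

The query [X2] means: any atom with exactly two total connections (bonds + H).
Check the 6 heavy atoms by environment: 4× C (X4) → no; 1× S (X2) → match; 1× O (X2) → match.
Summing the matching environments: 1 + 1 = 2 matching atoms.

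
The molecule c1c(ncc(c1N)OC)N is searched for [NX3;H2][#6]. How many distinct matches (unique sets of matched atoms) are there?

2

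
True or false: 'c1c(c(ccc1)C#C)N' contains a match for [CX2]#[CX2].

The pattern [CX2]#[CX2] describes a carbon-carbon triple bond — an alkyne.
The molecule carries an ethynyl group (-C#CH), whose atoms satisfy every constraint of the query, so the pattern matches.

True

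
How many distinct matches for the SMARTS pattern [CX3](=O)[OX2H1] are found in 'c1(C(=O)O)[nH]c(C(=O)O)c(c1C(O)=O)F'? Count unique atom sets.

[CX3](=O)[OX2H1] is the SMARTS for a carboxylic acid: an sp2 carbon double-bonded to O and single-bonded to an -OH oxygen.
The molecule carries 3 separate instances of a carboxylic acid group (-C(=O)OH) meeting every constraint; each maps to a distinct set of atoms, giving 3 matches.

3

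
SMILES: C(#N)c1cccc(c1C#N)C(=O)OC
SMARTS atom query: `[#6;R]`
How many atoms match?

6

Check the 14 heavy atoms by environment: 6× c (aromatic, in 6-ring) → match; 4× C (acyclic) → no; 2× O (acyclic) → no; 2× N (acyclic) → no.
That gives 6 matching atoms.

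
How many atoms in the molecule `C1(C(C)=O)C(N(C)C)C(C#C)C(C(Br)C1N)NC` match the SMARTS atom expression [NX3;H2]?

1

The query [NX3;H2] means: aliphatic N with 3 total connections, two of them H — an -NH2 nitrogen (amine or amide).
Check the 18 heavy atoms by environment: 6× C (H1, X4) → no; 1× N (H0, X3) → no; 4× C (H3, X4) → no; 1× C (H0, X2) → no; 1× C (H1, X2) → no; 1× Br (H0, X1) → no; 1× C (H0, X3) → no; 1× O (H0, X1) → no; 1× N (H2, X3) → match; 1× N (H1, X3) → no.
That gives 1 matching atom.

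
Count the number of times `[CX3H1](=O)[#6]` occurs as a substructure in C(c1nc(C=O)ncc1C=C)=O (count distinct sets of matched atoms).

2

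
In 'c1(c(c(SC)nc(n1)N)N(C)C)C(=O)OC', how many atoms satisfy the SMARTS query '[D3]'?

6

Check the 16 heavy atoms by environment: 2× n (aromatic, D2) → no; 4× c (aromatic, D3) → match; 1× C (D3) → match; 1× O (D1) → no; 1× O (D2) → no; 4× C (D1) → no; 1× N (D3) → match; 1× N (D1) → no; 1× S (D2) → no.
Summing the matching environments: 4 + 1 + 1 = 6 matching atoms.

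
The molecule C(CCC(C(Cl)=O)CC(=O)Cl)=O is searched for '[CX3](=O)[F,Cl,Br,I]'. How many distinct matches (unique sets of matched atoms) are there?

2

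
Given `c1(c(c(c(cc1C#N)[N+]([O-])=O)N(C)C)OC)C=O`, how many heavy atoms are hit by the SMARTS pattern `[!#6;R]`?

The query [!#6;R] means: non-carbon atom that is part of a ring.
Check the 18 heavy atoms by environment: 6× c (aromatic, in 6-ring) → no; 5× C (acyclic) → no; 3× O (acyclic) → no; 1× N (charge +1, acyclic) → no; 1× O (charge -1, acyclic) → no; 2× N (acyclic) → no.
No environment satisfies the query, so 0 matching atoms.

0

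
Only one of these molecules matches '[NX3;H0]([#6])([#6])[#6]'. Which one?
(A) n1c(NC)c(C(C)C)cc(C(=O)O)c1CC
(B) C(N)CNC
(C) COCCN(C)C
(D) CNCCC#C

[NX3;H0]([#6])([#6])[#6] describes a trivalent nitrogen with no H, bonded to three carbons (a tertiary amine).
(A) has an N-methylamino group (-NHCH3) but the nitrogen still has one H (H1), not H0.
(B) has a primary amino group (-NH2) but the nitrogen has H2, not H0 with three carbons.
(C) contains a dimethylamino group (-N(CH3)2), which satisfies every atom and bond constraint.
(D) has an N-methylamino group (-NHCH3) but the nitrogen still has one H (H1), not H0.
So the answer is (C).

C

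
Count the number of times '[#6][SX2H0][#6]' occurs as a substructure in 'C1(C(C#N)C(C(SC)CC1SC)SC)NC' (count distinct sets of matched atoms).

3

[#6][SX2H0][#6] is the SMARTS for a thioether: an aliphatic sulfur bridging two carbons with no H on the sulfur.
The molecule carries 3 separate instances of a methylthio ether (-SCH3) meeting every constraint; each maps to a distinct set of atoms, giving 3 matches.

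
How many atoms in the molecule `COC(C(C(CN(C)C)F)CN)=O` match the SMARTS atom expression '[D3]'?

Check the 13 heavy atoms by environment: 2× C (D2) → no; 3× C (D3) → match; 1× N (D1) → no; 1× N (D3) → match; 3× C (D1) → no; 1× F (D1) → no; 1× O (D1) → no; 1× O (D2) → no.
Summing the matching environments: 3 + 1 = 4 matching atoms.

4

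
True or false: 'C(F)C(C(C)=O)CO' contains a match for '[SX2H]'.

False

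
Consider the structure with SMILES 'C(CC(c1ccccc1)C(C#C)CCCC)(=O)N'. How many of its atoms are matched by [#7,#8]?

2

The query [#7,#8] means: nitrogen or oxygen (comma = OR).
Check the 18 heavy atoms by environment: 10× C → no; 1× O → match; 1× N → match; 6× c (aromatic) → no.
Summing the matching environments: 1 + 1 = 2 matching atoms.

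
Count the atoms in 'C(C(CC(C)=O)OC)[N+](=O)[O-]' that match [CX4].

5

The query [CX4] means: C with X4: aliphatic carbon with exactly 4 total connections (bonds + H).
Check the 11 heavy atoms by environment: 5× C (X4) → match; 1× O (X2) → no; 1× N (charge +1, X3) → no; 1× O (charge -1, X1) → no; 2× O (X1) → no; 1× C (X3) → no.
That gives 5 matching atoms.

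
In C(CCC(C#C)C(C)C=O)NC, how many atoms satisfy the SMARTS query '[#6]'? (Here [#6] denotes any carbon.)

Check the 12 heavy atoms by environment: 10× C → match; 1× N → no; 1× O → no.
That gives 10 matching atoms.

10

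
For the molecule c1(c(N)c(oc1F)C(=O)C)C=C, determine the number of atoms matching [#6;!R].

4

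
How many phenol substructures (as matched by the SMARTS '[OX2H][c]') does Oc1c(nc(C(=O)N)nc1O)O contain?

[OX2H][c] is the SMARTS for a phenol: a hydroxyl oxygen attached to an aromatic carbon.
The molecule carries 3 separate instances of a hydroxyl group (-OH) meeting every constraint; each maps to a distinct set of atoms, giving 3 matches.

3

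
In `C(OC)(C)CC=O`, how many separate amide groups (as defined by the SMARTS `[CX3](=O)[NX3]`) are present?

0

[CX3](=O)[NX3] is the SMARTS for an amide: a carbonyl carbon bonded to a trivalent nitrogen.
No fragment in the molecule satisfies every constraint, giving 0 matches.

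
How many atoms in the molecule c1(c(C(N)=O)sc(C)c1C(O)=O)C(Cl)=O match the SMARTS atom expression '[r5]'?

Check the 15 heavy atoms by environment: 1× s (aromatic, in 5-ring) → match; 4× c (aromatic, in 5-ring) → match; 4× C (acyclic) → no; 4× O (acyclic) → no; 1× N (acyclic) → no; 1× Cl (acyclic) → no.
Summing the matching environments: 1 + 4 = 5 matching atoms.

5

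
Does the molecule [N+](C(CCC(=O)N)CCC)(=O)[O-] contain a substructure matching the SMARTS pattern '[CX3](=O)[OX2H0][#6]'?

No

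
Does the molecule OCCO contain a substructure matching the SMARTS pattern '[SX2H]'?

No

The pattern [SX2H] describes an aliphatic sulfur with two connections, one being H — a thiol.
The closest candidate here is a hydroxyl group (-OH), but it is an -OH, not an -SH. No other fragment satisfies the full query, so there is no match.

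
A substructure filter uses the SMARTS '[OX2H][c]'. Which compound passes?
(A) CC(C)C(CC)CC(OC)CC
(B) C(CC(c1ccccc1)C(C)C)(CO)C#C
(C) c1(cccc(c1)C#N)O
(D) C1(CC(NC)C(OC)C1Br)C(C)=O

C

[OX2H][c] describes a hydroxyl oxygen attached to an aromatic carbon (a phenol).
(A) has a methoxy ether (-OCH3) but the oxygen has H0, not H1.
(B) has a hydroxyl group (-OH) but the -OH is on an aliphatic carbon, not an aromatic c.
(C) contains a hydroxyl group (-OH), which satisfies every atom and bond constraint.
(D) has a methoxy ether (-OCH3) but the oxygen has H0, not H1.
So the answer is (C).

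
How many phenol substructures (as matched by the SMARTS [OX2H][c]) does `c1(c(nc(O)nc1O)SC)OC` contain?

[OX2H][c] is the SMARTS for a phenol: a hydroxyl oxygen attached to an aromatic carbon.
The molecule carries 2 separate instances of a hydroxyl group (-OH) meeting every constraint; each maps to a distinct set of atoms, giving 2 matches.

2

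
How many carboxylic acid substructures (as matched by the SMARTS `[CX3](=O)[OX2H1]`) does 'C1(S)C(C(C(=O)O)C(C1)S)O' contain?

[CX3](=O)[OX2H1] is the SMARTS for a carboxylic acid: an sp2 carbon double-bonded to O and single-bonded to an -OH oxygen.
Exactly one fragment in the molecule meets all constraints, giving 1 match.

1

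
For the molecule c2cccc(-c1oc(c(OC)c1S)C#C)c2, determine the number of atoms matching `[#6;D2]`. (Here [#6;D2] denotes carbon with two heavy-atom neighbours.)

The query [#6;D2] means: any carbon bonded to exactly two heavy atoms.
Check the 16 heavy atoms by environment: 1× o (aromatic, D2) → no; 5× c (aromatic, D3) → no; 1× O (D2) → no; 2× C (D1) → no; 5× c (aromatic, D2) → match; 1× C (D2) → match; 1× S (D1) → no.
Summing the matching environments: 5 + 1 = 6 matching atoms.

6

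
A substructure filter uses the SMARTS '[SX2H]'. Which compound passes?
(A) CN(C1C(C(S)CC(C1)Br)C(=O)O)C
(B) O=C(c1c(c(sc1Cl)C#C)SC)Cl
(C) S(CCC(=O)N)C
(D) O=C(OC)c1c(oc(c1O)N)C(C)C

A

[SX2H] describes an aliphatic sulfur with two connections, one being H (a thiol).
(A) contains a thiol (-SH), which satisfies every atom and bond constraint.
(B) has a methylthio ether (-SCH3) but the sulfur has H0 (bonded to two carbons), not H1.
(C) has a methylthio ether (-SCH3) but the sulfur has H0 (bonded to two carbons), not H1.
(D) has a hydroxyl group (-OH) but it is an -OH, not an -SH.
So the answer is (A).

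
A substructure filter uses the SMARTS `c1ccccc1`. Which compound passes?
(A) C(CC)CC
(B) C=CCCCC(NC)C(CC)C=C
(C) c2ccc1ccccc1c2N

C

c1ccccc1 describes six aromatic carbons in a ring (a benzene ring).
(A) has a methyl group (-CH3) but no six-membered all-carbon aromatic ring is present.
(B) has a methyl group (-CH3) but no six-membered all-carbon aromatic ring is present.
(C) contains the required atom environment, so the pattern matches.
So the answer is (C).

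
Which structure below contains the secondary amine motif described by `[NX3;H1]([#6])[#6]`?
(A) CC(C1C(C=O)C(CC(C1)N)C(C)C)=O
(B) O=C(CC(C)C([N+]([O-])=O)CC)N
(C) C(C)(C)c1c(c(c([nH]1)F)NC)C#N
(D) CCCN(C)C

[NX3;H1]([#6])[#6] describes a trivalent nitrogen with one H, bonded to two carbons (a secondary amine).
(A) has a primary amino group (-NH2) but the nitrogen has H2 and only one carbon neighbour.
(B) has a primary amide (-C(=O)NH2) but the -C(=O)NH2 nitrogen has H2, not H1.
(C) contains an N-methylamino group (-NHCH3), which satisfies every atom and bond constraint.
(D) has a dimethylamino group (-N(CH3)2) but the nitrogen has H0, not H1.
So the answer is (C).

C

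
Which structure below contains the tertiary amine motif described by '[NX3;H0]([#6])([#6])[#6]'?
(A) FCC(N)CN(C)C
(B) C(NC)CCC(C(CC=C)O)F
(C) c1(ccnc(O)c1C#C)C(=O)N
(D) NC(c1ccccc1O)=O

A

[NX3;H0]([#6])([#6])[#6] describes a trivalent nitrogen with no H, bonded to three carbons (a tertiary amine).
(A) contains a dimethylamino group (-N(CH3)2), which satisfies every atom and bond constraint.
(B) has an N-methylamino group (-NHCH3) but the nitrogen still has one H (H1), not H0.
(C) has a primary amide (-C(=O)NH2) but the amide nitrogen has H2 and only one carbon neighbour.
(D) has a primary amide (-C(=O)NH2) but the amide nitrogen has H2 and only one carbon neighbour.
So the answer is (A).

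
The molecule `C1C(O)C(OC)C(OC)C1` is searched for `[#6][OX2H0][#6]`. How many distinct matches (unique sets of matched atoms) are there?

[#6][OX2H0][#6] is the SMARTS for an ether: an aliphatic oxygen bridging two carbons with no H on the oxygen.
The molecule carries 2 separate instances of a methoxy ether (-OCH3) meeting every constraint; each maps to a distinct set of atoms, giving 2 matches.

2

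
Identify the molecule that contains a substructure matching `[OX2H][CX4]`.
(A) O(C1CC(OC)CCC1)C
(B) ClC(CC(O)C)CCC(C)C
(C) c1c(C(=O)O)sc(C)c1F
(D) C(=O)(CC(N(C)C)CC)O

B

[OX2H][CX4] describes a hydroxyl oxygen bound to an sp3 (X4) carbon (an aliphatic alcohol).
(A) has a methoxy ether (-OCH3) but the oxygen has H0 (ether), not H1.
(B) contains a hydroxyl group (-OH), which satisfies every atom and bond constraint.
(C) has a carboxylic acid group (-C(=O)OH) but the -OH is on a CX3 carbonyl carbon, not a CX4 carbon.
(D) has a carboxylic acid group (-C(=O)OH) but the -OH is on a CX3 carbonyl carbon, not a CX4 carbon.
So the answer is (B).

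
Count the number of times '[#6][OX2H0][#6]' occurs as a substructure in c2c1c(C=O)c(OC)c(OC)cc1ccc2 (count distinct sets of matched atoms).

[#6][OX2H0][#6] is the SMARTS for an ether: an aliphatic oxygen bridging two carbons with no H on the oxygen.
The molecule carries 2 separate instances of a methoxy ether (-OCH3) meeting every constraint; each maps to a distinct set of atoms, giving 2 matches.

2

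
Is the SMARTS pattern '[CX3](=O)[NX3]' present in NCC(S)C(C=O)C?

No

The pattern [CX3](=O)[NX3] describes a carbonyl carbon bonded to a trivalent nitrogen — an amide.
The closest candidate here is a primary amino group (-NH2), but the -NH2 is not attached to a carbonyl carbon. No other fragment satisfies the full query, so there is no match.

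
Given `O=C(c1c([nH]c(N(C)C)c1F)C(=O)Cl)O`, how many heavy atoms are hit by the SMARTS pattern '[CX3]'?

2

Check the 15 heavy atoms by environment: 1× n (aromatic, X3) → no; 4× c (aromatic, X3) → no; 2× C (X3) → match; 2× O (X1) → no; 1× O (X2) → no; 1× N (X3) → no; 2× C (X4) → no; 1× Cl (X1) → no; 1× F (X1) → no.
That gives 2 matching atoms.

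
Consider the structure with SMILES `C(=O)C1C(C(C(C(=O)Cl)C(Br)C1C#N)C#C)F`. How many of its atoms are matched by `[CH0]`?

The query [CH0] means: aliphatic carbon with no attached hydrogen.
Check the 17 heavy atoms by environment: 8× C (H1) → no; 3× C (H0) → match; 2× O (H0) → no; 1× Cl (H0) → no; 1× N (H0) → no; 1× F (H0) → no; 1× Br (H0) → no.
That gives 3 matching atoms.

3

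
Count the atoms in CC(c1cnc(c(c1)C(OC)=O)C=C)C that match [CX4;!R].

4

The query [CX4;!R] means: aliphatic carbon with four total connections, not in a ring.
Check the 15 heavy atoms by environment: 1× n (aromatic, X2, in 6-ring) → no; 5× c (aromatic, X3, in 6-ring) → no; 3× C (X3, acyclic) → no; 4× C (X4, acyclic) → match; 1× O (X1, acyclic) → no; 1× O (X2, acyclic) → no.
That gives 4 matching atoms.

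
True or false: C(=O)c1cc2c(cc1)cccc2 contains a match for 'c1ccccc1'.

The pattern c1ccccc1 describes six aromatic carbons in a ring — a benzene ring.
The required atom environment is present in the molecule, so the pattern matches.

True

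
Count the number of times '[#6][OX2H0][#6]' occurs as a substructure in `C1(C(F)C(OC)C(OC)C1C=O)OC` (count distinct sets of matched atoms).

[#6][OX2H0][#6] is the SMARTS for an ether: an aliphatic oxygen bridging two carbons with no H on the oxygen.
The molecule carries 3 separate instances of a methoxy ether (-OCH3) meeting every constraint; each maps to a distinct set of atoms, giving 3 matches.

3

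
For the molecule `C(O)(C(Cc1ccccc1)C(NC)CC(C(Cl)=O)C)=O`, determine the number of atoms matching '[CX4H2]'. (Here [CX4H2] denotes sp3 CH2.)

The query [CX4H2] means: sp3 carbon (X4) with exactly two hydrogens.
Check the 20 heavy atoms by environment: 2× C (H3, X4) → no; 3× C (H1, X4) → no; 2× C (H2, X4) → match; 2× C (H0, X3) → no; 2× O (H0, X1) → no; 1× O (H1, X2) → no; 1× c (aromatic, H0, X3) → no; 5× c (aromatic, H1, X3) → no; 1× Cl (H0, X1) → no; 1× N (H1, X3) → no.
That gives 2 matching atoms.

2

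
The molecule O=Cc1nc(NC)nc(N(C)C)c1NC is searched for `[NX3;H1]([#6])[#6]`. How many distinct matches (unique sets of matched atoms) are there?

[NX3;H1]([#6])[#6] is the SMARTS for a secondary amine: a trivalent nitrogen with one H, bonded to two carbons.
The molecule carries 2 separate instances of an N-methylamino group (-NHCH3) meeting every constraint; each maps to a distinct set of atoms, giving 2 matches.

2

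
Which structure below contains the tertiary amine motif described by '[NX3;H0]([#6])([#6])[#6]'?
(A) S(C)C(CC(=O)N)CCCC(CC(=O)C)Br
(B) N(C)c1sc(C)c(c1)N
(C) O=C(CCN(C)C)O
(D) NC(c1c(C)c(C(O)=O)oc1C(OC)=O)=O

C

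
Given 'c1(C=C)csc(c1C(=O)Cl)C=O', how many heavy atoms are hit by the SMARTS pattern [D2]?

4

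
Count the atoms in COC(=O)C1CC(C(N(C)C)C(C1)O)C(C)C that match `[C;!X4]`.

1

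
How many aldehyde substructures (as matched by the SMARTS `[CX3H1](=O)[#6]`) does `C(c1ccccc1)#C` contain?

0

[CX3H1](=O)[#6] is the SMARTS for an aldehyde: an sp2 carbon with one H, double-bonded to O and single-bonded to carbon.
No fragment in the molecule satisfies every constraint, giving 0 matches.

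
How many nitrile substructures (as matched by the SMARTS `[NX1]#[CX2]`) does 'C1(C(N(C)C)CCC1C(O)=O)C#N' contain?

[NX1]#[CX2] is the SMARTS for a nitrile: a nitrogen triple-bonded to a two-connected carbon.
Exactly one fragment in the molecule meets all constraints, giving 1 match.

1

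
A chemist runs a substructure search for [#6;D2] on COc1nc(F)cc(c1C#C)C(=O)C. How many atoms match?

2

Check the 14 heavy atoms by environment: 1× n (aromatic, D2) → no; 4× c (aromatic, D3) → no; 1× c (aromatic, D2) → match; 1× O (D2) → no; 3× C (D1) → no; 1× C (D2) → match; 1× C (D3) → no; 1× O (D1) → no; 1× F (D1) → no.
Summing the matching environments: 1 + 1 = 2 matching atoms.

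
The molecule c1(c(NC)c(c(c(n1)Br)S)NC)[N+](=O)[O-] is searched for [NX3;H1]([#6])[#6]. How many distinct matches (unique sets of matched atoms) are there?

2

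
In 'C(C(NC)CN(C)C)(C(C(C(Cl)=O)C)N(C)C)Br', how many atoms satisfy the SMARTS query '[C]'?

The query [C] means: uppercase C matches aliphatic (non-aromatic) carbon only.
Check the 18 heavy atoms by environment: 12× C → match; 1× Br → no; 3× N → no; 1× O → no; 1× Cl → no.
That gives 12 matching atoms.

12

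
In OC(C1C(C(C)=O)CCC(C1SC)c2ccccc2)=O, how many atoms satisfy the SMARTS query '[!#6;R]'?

0

The query [!#6;R] means: non-carbon atom that is part of a ring.
Check the 20 heavy atoms by environment: 6× C (in 6-ring) → no; 4× C (acyclic) → no; 3× O (acyclic) → no; 6× c (aromatic, in 6-ring) → no; 1× S (acyclic) → no.
No environment satisfies the query, so 0 matching atoms.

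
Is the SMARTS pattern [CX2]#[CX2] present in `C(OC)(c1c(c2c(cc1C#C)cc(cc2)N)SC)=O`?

Yes

The pattern [CX2]#[CX2] describes a carbon-carbon triple bond — an alkyne.
The molecule carries an ethynyl group (-C#CH), whose atoms satisfy every constraint of the query, so the pattern matches.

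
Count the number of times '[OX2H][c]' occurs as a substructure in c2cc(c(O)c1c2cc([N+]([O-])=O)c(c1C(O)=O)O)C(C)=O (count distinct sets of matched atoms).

2

[OX2H][c] is the SMARTS for a phenol: a hydroxyl oxygen attached to an aromatic carbon.
The molecule carries 2 separate instances of a hydroxyl group (-OH) meeting every constraint; each maps to a distinct set of atoms, giving 2 matches.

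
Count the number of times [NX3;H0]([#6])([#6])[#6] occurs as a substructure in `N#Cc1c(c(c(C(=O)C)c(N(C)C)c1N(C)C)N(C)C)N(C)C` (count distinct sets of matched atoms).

[NX3;H0]([#6])([#6])[#6] is the SMARTS for a tertiary amine: a trivalent nitrogen with no H, bonded to three carbons.
The molecule carries 4 separate instances of a dimethylamino group (-N(CH3)2) meeting every constraint; each maps to a distinct set of atoms, giving 4 matches.

4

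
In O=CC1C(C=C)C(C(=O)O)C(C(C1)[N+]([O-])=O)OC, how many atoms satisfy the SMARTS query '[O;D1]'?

The query [O;D1] means: aliphatic oxygen bonded to exactly one heavy atom.
Check the 18 heavy atoms by environment: 6× C (D3) → no; 3× C (D2) → no; 2× C (D1) → no; 4× O (D1) → match; 1× N (charge +1, D3) → no; 1× O (charge -1, D1) → match; 1× O (D2) → no.
Summing the matching environments: 4 + 1 = 5 matching atoms.

5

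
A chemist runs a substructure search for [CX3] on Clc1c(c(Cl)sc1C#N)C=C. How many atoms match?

2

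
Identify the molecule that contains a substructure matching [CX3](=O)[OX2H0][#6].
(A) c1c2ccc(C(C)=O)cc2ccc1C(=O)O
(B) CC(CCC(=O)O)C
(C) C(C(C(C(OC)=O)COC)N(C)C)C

[CX3](=O)[OX2H0][#6] describes a carbonyl carbon bonded to an oxygen that is itself bonded to carbon (no H on that O) (an ester).
(A) has a carboxylic acid group (-C(=O)OH) but the singly-bonded O carries H (OX2H1, not H0).
(B) has a carboxylic acid group (-C(=O)OH) but the singly-bonded O carries H (OX2H1, not H0).
(C) contains a methyl-ester group (-C(=O)OCH3), which satisfies every atom and bond constraint.
So the answer is (C).

C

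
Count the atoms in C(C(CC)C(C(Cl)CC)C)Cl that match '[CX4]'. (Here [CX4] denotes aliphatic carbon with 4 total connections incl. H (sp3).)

9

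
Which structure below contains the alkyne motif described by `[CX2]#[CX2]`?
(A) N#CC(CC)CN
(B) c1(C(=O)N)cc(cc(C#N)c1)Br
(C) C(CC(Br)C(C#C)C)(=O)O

C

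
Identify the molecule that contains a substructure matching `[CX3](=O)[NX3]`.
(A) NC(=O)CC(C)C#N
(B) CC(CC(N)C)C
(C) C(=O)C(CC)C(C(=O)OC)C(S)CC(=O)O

A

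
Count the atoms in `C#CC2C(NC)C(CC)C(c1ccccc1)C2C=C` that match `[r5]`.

5

The query [r5] means: r5 matches atoms in a five-membered ring.
Check the 19 heavy atoms by environment: 5× C (in 5-ring) → match; 7× C (acyclic) → no; 6× c (aromatic, in 6-ring) → no; 1× N (acyclic) → no.
That gives 5 matching atoms.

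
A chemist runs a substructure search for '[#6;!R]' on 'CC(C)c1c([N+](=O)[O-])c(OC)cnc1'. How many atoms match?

4

The query [#6;!R] means: carbon not in any ring.
Check the 14 heavy atoms by environment: 1× n (aromatic, in 6-ring) → no; 5× c (aromatic, in 6-ring) → no; 1× N (charge +1, acyclic) → no; 1× O (charge -1, acyclic) → no; 2× O (acyclic) → no; 4× C (acyclic) → match.
That gives 4 matching atoms.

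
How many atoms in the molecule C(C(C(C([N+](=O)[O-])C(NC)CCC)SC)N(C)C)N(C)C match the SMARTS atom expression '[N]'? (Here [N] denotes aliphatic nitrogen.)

4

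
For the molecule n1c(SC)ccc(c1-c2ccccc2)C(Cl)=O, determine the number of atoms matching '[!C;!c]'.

Check the 17 heavy atoms by environment: 1× n (aromatic) → match; 11× c (aromatic) → no; 1× S → match; 2× C → no; 1× O → match; 1× Cl → match.
Summing the matching environments: 1 + 1 + 1 + 1 = 4 matching atoms.

4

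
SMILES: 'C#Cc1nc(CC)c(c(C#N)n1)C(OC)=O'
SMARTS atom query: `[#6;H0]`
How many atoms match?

7

Check the 16 heavy atoms by environment: 2× n (aromatic, H0) → no; 4× c (aromatic, H0) → match; 3× C (H0) → match; 1× N (H0) → no; 2× O (H0) → no; 2× C (H3) → no; 1× C (H2) → no; 1× C (H1) → no.
Summing the matching environments: 4 + 3 = 7 matching atoms.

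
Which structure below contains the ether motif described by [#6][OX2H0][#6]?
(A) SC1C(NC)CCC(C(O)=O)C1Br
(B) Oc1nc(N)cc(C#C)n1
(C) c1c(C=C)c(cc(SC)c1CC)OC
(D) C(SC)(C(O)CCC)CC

[#6][OX2H0][#6] describes an aliphatic oxygen bridging two carbons with no H on the oxygen (an ether).
(A) has a carboxylic acid group (-C(=O)OH) but the -OH oxygen has H1; the =O is OX1, not OX2.
(B) has a hydroxyl group (-OH) but the oxygen has H1, not H0 bridging two carbons.
(C) contains a methoxy ether (-OCH3), which satisfies every atom and bond constraint.
(D) has a hydroxyl group (-OH) but the oxygen has H1, not H0 bridging two carbons.
So the answer is (C).

C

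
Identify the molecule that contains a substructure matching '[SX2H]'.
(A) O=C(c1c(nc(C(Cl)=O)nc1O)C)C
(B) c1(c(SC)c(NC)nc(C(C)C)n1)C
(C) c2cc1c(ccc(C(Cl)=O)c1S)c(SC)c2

C

[SX2H] describes an aliphatic sulfur with two connections, one being H (a thiol).
(A) has a hydroxyl group (-OH) but it is an -OH, not an -SH.
(B) has a methylthio ether (-SCH3) but the sulfur has H0 (bonded to two carbons), not H1.
(C) contains a thiol (-SH), which satisfies every atom and bond constraint.
So the answer is (C).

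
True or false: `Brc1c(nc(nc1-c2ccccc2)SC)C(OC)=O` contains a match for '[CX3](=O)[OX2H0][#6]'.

The pattern [CX3](=O)[OX2H0][#6] describes a carbonyl carbon bonded to an oxygen that is itself bonded to carbon (no H on that O) — an ester.
The molecule carries a methyl-ester group (-C(=O)OCH3), whose atoms satisfy every constraint of the query, so the pattern matches.

True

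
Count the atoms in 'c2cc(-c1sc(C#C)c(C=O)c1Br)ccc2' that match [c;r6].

6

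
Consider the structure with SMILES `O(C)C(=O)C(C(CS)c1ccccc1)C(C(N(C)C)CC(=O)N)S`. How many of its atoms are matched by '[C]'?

Check the 24 heavy atoms by environment: 11× C → match; 3× O → no; 2× N → no; 2× S → no; 6× c (aromatic) → no.
That gives 11 matching atoms.

11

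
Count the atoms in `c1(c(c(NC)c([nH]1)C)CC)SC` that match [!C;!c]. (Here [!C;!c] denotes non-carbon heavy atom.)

Check the 12 heavy atoms by environment: 1× n (aromatic) → match; 4× c (aromatic) → no; 1× N → match; 5× C → no; 1× S → match.
Summing the matching environments: 1 + 1 + 1 = 3 matching atoms.

3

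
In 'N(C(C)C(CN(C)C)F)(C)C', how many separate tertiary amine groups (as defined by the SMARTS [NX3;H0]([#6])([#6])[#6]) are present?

[NX3;H0]([#6])([#6])[#6] is the SMARTS for a tertiary amine: a trivalent nitrogen with no H, bonded to three carbons.
The molecule carries 2 separate instances of a dimethylamino group (-N(CH3)2) meeting every constraint; each maps to a distinct set of atoms, giving 2 matches.

2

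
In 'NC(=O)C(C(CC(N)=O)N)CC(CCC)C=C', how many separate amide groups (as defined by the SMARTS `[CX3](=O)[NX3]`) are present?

2

[CX3](=O)[NX3] is the SMARTS for an amide: a carbonyl carbon bonded to a trivalent nitrogen.
The molecule carries 2 separate instances of a primary amide (-C(=O)NH2) meeting every constraint; each maps to a distinct set of atoms, giving 2 matches.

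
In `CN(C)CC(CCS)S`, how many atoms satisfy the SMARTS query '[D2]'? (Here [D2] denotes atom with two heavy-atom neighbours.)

3

The query [D2] means: atom with exactly two heavy-atom neighbours.
Check the 9 heavy atoms by environment: 3× C (D2) → match; 1× C (D3) → no; 1× N (D3) → no; 2× C (D1) → no; 2× S (D1) → no.
That gives 3 matching atoms.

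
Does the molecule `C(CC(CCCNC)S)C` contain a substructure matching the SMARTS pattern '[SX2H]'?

Yes

The pattern [SX2H] describes an aliphatic sulfur with two connections, one being H — a thiol.
The molecule carries a thiol (-SH), whose atoms satisfy every constraint of the query, so the pattern matches.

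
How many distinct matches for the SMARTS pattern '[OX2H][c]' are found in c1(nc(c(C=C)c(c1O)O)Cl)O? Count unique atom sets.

[OX2H][c] is the SMARTS for a phenol: a hydroxyl oxygen attached to an aromatic carbon.
The molecule carries 3 separate instances of a hydroxyl group (-OH) meeting every constraint; each maps to a distinct set of atoms, giving 3 matches.

3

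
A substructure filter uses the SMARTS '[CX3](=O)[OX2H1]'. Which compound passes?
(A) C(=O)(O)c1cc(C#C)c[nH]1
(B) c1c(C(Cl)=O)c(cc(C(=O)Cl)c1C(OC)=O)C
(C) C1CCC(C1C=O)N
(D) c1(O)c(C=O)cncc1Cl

A

[CX3](=O)[OX2H1] describes an sp2 carbon double-bonded to O and single-bonded to an -OH oxygen (a carboxylic acid).
(A) contains a carboxylic acid group (-C(=O)OH), which satisfies every atom and bond constraint.
(B) has a methyl-ester group (-C(=O)OCH3) but the singly-bonded O has no H (OX2H0, not OX2H1).
(C) has an aldehyde (-CHO) but there is no singly-bonded oxygen on the carbonyl carbon.
(D) has an aldehyde (-CHO) but there is no singly-bonded oxygen on the carbonyl carbon.
So the answer is (A).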